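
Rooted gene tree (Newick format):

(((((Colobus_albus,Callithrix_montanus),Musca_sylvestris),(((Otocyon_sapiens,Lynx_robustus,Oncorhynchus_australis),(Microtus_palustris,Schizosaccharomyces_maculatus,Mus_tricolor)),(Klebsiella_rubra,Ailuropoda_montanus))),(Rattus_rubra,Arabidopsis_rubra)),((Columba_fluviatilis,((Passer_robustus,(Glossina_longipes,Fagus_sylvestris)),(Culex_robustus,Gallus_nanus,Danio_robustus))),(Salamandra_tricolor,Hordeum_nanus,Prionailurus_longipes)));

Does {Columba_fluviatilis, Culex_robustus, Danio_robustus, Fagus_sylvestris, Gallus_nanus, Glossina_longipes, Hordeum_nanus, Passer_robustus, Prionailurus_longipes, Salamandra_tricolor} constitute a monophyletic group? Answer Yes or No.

Yes

The most recent common ancestor of these taxa subtends ((Columba_fluviatilis,((Passer_robustus,(Glossina_longipes,Fagus_sylvestris)),(Culex_robustus,Gallus_nanus,Danio_robustus))),(Salamandra_tricolor,Hordeum_nanus,Prionailurus_longipes)).
That clade has exactly 10 tips — every listed taxon and nothing else — so the group is monophyletic.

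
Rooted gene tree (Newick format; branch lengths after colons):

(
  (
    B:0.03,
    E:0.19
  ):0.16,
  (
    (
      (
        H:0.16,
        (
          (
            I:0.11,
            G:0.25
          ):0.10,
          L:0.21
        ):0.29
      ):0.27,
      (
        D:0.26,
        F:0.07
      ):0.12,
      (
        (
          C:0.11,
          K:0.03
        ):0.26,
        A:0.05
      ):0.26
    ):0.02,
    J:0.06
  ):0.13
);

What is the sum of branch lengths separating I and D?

1.15

The path runs I → … → MRCA → … → D; the MRCA is the node subtending ((H,((I,G),L)),(D,F),((C,K),A)).
Branch lengths along that path: 0.11 + 0.10 + 0.29 + 0.27 + 0.12 + 0.26 = 1.15.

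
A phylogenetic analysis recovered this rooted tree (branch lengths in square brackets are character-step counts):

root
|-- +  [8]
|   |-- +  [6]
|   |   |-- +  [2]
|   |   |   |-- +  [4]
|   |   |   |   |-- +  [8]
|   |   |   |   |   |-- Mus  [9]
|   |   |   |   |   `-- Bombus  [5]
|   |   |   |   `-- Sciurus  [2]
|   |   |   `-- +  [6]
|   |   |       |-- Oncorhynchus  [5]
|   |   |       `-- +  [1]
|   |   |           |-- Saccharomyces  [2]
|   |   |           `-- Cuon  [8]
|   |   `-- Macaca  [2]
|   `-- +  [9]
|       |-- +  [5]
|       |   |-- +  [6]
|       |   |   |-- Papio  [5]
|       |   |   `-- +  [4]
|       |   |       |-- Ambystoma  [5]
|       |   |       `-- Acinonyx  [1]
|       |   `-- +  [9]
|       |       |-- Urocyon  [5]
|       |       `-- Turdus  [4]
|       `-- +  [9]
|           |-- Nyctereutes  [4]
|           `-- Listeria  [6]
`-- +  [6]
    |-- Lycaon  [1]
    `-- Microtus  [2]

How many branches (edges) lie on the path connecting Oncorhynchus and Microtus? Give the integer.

The MRCA of Oncorhynchus and Microtus is the root of the tree.
From Oncorhynchus up to that node: 5 branches. From Microtus up to the same node: 2 branches. Total: 5 + 2 = 7.

7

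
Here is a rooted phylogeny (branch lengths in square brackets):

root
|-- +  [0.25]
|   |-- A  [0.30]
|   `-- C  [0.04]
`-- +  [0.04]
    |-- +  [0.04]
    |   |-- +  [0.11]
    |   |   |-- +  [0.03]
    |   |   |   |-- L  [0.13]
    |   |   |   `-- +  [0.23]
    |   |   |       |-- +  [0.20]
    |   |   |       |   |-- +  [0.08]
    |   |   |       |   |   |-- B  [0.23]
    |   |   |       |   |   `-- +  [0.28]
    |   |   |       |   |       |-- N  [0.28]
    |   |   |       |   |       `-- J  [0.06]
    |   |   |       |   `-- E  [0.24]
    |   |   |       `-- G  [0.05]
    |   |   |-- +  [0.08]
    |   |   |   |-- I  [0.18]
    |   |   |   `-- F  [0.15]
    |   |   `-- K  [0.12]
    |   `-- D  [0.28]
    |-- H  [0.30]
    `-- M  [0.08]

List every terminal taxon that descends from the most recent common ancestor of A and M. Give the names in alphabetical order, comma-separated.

Tracing A: it sits inside (A,C).
Tracing M: it sits inside ((((L,(((B,(N,J)),E),G)),(I,F),K),D),H,M).
The smallest clade enclosing both is the whole tree (their MRCA is the root), so the answer is all 14 tips in alphabetical order.

A, B, C, D, E, F, G, H, I, J, K, L, M, N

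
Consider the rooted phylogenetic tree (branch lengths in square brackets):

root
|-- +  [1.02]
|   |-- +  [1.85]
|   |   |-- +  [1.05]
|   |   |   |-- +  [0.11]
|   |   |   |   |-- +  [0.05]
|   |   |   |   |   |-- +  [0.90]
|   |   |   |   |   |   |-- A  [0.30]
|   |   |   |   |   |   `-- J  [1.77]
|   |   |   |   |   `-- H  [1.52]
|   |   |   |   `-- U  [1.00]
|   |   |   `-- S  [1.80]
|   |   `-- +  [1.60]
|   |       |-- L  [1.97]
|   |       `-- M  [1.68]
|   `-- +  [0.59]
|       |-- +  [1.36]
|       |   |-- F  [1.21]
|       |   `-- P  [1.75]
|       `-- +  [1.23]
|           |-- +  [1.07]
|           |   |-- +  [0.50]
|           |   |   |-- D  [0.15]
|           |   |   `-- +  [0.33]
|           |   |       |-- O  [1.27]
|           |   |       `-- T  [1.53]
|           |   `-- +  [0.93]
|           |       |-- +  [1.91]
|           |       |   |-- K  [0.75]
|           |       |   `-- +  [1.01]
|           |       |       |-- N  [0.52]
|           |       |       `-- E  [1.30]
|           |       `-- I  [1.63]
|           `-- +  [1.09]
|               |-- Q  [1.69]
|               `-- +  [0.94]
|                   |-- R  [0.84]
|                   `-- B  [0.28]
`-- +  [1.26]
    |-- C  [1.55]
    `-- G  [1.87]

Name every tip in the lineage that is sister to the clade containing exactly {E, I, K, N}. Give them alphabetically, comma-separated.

The clade containing exactly {E, I, K, N} attaches to the tree at the node subtending ((D,(O,T)),((K,(N,E)),I)).
The other lineage descending from that same node — the sister group — is (D,(O,T)); its 3 tips in alphabetical order are the answer.

D, O, T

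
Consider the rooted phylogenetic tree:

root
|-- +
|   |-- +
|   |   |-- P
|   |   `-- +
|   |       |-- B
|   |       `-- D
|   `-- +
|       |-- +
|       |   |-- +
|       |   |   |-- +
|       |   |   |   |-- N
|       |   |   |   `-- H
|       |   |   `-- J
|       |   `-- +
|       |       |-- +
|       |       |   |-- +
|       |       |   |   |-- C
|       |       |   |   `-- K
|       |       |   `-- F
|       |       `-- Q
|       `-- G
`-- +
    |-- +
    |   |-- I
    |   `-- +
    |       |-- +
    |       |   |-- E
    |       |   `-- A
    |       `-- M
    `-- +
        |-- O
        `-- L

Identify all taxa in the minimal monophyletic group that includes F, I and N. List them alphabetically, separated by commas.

A, B, C, D, E, F, G, H, I, J, K, L, M, N, O, P, Q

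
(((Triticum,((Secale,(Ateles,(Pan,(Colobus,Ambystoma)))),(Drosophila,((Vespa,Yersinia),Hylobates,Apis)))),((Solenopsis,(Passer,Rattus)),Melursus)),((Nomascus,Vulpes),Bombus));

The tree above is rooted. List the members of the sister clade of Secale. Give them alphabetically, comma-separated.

Secale attaches to the tree at the node subtending (Secale,(Ateles,(Pan,(Colobus,Ambystoma)))).
The other lineage descending from that same node — the sister group — is (Ateles,(Pan,(Colobus,Ambystoma))); its 4 tips in alphabetical order are the answer.

Ambystoma, Ateles, Colobus, Pan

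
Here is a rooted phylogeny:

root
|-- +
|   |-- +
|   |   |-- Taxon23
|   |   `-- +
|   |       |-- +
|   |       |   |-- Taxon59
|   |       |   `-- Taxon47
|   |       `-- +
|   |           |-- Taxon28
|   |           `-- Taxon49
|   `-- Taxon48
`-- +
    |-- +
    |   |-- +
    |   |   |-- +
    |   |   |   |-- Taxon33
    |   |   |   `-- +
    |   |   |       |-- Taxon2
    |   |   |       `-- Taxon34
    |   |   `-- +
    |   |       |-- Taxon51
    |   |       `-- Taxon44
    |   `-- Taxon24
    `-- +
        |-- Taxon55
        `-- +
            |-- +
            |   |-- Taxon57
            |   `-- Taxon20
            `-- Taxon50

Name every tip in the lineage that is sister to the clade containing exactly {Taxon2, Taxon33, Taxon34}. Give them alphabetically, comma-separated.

The clade containing exactly {Taxon2, Taxon33, Taxon34} attaches to the tree at the node subtending ((Taxon33,(Taxon2,Taxon34)),(Taxon51,Taxon44)).
The other lineage descending from that same node — the sister group — is (Taxon51,Taxon44); its 2 tips in alphabetical order are the answer.

Taxon44, Taxon51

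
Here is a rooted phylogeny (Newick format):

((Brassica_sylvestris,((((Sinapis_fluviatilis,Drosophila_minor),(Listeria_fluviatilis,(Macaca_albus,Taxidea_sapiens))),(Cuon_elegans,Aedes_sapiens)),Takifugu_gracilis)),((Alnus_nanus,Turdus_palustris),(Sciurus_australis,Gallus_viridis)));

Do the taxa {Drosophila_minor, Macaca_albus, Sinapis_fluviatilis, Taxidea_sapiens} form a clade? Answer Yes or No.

No

The MRCA of the listed taxa subtends ((Sinapis_fluviatilis,Drosophila_minor),(Listeria_fluviatilis,(Macaca_albus,Taxidea_sapiens))).
That clade also contains Listeria_fluviatilis, which is not in the proposed group, so the group is not monophyletic.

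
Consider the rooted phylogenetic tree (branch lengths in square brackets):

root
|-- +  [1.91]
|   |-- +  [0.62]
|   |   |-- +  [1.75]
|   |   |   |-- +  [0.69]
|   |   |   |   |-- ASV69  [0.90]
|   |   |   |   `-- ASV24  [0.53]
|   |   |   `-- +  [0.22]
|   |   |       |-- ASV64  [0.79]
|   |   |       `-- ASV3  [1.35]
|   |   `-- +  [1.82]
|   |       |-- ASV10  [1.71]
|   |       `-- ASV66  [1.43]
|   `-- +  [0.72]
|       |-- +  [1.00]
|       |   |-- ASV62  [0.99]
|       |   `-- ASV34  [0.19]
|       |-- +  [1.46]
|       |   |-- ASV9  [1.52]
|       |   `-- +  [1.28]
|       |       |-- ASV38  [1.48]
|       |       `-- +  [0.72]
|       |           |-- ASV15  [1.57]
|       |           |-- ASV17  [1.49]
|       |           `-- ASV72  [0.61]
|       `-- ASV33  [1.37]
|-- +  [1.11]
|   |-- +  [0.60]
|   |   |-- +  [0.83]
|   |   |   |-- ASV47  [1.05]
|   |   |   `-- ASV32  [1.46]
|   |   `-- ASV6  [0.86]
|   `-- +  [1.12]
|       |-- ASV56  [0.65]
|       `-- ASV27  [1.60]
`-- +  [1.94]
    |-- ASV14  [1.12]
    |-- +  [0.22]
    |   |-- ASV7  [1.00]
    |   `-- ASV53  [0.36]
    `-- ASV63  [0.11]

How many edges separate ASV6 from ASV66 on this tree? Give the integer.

The MRCA of ASV6 and ASV66 is the root of the tree.
From ASV6 up to that node: 3 branches. From ASV66 up to the same node: 4 branches. Total: 3 + 4 = 7.

7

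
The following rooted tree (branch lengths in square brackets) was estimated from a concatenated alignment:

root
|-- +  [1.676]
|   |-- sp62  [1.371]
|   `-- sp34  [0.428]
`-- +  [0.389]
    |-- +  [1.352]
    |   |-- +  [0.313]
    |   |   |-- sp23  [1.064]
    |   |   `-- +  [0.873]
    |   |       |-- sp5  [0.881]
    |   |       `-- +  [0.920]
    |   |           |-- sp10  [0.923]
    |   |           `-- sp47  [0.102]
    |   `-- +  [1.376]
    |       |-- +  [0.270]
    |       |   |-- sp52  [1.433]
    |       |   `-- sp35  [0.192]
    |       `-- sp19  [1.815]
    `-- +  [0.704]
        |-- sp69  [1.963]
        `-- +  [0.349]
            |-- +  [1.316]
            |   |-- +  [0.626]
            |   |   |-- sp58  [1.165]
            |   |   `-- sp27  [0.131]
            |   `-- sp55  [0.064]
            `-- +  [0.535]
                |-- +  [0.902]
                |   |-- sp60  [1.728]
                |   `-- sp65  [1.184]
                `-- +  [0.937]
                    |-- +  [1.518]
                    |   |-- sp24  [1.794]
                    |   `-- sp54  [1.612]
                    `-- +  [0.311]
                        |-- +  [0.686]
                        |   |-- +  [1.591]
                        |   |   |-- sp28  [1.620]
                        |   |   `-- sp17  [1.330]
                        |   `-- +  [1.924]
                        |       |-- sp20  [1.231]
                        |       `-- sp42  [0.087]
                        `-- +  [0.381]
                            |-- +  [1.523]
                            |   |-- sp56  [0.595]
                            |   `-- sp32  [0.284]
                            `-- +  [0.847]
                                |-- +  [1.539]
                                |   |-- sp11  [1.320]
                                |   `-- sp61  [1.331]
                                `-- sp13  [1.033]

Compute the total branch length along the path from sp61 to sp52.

11.365

The path runs sp61 → … → MRCA → … → sp52; the MRCA is the node subtending (((sp23,(sp5,(sp10,sp47))),((sp52,sp35),sp19)),(sp69,(((sp58,sp27),sp55),((sp60,sp65),((sp24,sp54),(((sp28,sp17),(sp20,sp42)),((sp56,sp32),((sp11,sp61),sp13)))))))).
Branch lengths along that path: 1.331 + 1.539 + 0.847 + 0.381 + 0.311 + 0.937 + 0.535 + 0.349 + 0.704 + 1.352 + 1.376 + 0.270 + 1.433 = 11.365.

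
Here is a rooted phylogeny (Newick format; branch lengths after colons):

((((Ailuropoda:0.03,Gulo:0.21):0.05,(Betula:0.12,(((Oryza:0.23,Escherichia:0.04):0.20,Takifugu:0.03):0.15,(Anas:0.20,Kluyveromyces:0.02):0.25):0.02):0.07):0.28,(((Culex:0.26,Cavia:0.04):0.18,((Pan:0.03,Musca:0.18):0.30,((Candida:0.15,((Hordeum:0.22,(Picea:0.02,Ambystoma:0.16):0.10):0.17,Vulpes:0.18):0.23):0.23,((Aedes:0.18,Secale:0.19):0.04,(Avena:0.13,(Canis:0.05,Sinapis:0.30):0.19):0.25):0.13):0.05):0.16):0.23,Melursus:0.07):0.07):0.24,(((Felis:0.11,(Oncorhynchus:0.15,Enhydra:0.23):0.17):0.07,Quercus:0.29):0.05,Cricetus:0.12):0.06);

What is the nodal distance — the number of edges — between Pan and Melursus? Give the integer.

5

The MRCA of Pan and Melursus is the node subtending (((Culex,Cavia),((Pan,Musca),((Candida,((Hordeum,(Picea,Ambystoma)),Vulpes)),((Aedes,Secale),(Avena,(Canis,Sinapis)))))),Melursus).
From Pan up to that node: 4 branches. From Melursus up to the same node: 1 branch. Total: 4 + 1 = 5.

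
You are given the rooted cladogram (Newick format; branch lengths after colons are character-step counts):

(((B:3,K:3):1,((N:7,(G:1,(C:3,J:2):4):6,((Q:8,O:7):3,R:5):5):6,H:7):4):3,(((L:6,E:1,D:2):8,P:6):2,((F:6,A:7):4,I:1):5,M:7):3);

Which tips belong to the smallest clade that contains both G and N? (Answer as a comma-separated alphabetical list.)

Tracing G: it sits inside (G,(C,J)).
Tracing N: it sits inside (N,(G,(C,J)),((Q,O),R)).
The smallest clade enclosing both is (N,(G,(C,J)),((Q,O),R)); the answer is its 7 terminal taxa in alphabetical order.

C, G, J, N, O, Q, R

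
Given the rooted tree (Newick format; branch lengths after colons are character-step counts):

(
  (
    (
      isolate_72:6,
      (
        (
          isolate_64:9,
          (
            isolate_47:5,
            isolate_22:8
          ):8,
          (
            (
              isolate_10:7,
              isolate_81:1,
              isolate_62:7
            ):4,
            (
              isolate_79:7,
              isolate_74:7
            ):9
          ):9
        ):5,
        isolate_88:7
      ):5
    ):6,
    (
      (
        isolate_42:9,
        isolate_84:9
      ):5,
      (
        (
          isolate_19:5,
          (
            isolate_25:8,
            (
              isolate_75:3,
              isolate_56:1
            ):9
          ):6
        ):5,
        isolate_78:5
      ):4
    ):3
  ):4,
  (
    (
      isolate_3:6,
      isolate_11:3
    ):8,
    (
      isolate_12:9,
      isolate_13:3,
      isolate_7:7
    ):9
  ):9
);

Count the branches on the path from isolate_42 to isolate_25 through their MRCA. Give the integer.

6

The MRCA of isolate_42 and isolate_25 is the node subtending ((isolate_42,isolate_84),((isolate_19,(isolate_25,(isolate_75,isolate_56))),isolate_78)).
From isolate_42 up to that node: 2 branches. From isolate_25 up to the same node: 4 branches. Total: 2 + 4 = 6.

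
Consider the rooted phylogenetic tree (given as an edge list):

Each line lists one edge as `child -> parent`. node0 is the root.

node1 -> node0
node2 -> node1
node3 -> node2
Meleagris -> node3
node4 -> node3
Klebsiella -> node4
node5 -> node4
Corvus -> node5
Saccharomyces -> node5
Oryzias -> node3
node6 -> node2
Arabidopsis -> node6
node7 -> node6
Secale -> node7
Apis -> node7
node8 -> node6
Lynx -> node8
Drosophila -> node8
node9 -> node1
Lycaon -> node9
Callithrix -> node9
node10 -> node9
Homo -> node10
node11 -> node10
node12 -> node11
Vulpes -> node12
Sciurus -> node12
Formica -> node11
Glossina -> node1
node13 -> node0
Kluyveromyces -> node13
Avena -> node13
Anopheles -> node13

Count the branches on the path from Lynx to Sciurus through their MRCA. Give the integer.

9

The MRCA of Lynx and Sciurus is the node subtending (((Meleagris,(Klebsiella,(Corvus,Saccharomyces)),Oryzias),(Arabidopsis,(Secale,Apis),(Lynx,Drosophila))),(Lycaon,Callithrix,(Homo,((Vulpes,Sciurus),Formica))),Glossina).
From Lynx up to that node: 4 branches. From Sciurus up to the same node: 5 branches. Total: 4 + 5 = 9.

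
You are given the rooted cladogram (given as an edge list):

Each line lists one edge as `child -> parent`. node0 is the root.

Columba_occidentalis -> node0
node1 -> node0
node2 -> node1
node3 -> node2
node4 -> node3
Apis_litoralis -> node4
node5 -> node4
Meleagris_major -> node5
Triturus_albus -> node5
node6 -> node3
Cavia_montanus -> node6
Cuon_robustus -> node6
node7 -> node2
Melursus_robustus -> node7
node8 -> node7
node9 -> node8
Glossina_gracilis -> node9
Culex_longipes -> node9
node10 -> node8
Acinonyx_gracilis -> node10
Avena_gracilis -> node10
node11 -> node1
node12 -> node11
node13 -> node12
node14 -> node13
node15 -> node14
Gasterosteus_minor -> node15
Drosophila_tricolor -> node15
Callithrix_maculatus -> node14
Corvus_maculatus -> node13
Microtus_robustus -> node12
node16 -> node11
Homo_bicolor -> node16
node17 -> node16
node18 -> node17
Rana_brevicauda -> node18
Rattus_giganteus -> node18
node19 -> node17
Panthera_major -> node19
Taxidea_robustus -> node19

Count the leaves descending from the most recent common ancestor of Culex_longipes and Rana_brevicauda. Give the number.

20

The MRCA of Culex_longipes and Rana_brevicauda is the node subtending ((((Apis_litoralis,(Meleagris_major,Triturus_albus)),(Cavia_montanus,Cuon_robustus)),(Melursus_robustus,((Glossina_gracilis,Culex_longipes),(Acinonyx_gracilis,Avena_gracilis)))),(((((Gasterosteus_minor,Drosophila_tricolor),Callithrix_maculatus),Corvus_maculatus),Microtus_robustus),(Homo_bicolor,((Rana_brevicauda,Rattus_giganteus),(Panthera_major,Taxidea_robustus))))).
That clade contains 20 terminal taxa: Acinonyx_gracilis, Apis_litoralis, Avena_gracilis, Callithrix_maculatus, Cavia_montanus, Corvus_maculatus, Culex_longipes, Cuon_robustus, Drosophila_tricolor, Gasterosteus_minor, Glossina_gracilis, Homo_bicolor, Meleagris_major, Melursus_robustus, Microtus_robustus, Panthera_major, Rana_brevicauda, Rattus_giganteus, Taxidea_robustus, Triturus_albus.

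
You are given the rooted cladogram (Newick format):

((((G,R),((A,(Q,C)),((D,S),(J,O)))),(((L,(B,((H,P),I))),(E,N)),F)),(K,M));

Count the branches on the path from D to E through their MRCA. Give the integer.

9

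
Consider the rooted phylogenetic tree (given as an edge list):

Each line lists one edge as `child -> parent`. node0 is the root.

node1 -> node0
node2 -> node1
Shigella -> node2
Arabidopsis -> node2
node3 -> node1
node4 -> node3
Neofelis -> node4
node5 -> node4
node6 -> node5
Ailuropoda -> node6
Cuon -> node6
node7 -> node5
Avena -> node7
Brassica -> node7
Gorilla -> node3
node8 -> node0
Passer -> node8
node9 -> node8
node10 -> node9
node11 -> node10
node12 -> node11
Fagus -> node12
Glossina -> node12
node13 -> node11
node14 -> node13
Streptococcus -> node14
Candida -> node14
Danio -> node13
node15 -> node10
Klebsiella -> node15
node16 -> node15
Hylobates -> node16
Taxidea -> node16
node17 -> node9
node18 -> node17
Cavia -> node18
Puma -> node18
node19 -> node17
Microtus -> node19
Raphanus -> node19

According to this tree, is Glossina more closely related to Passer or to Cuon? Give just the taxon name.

The MRCA of Glossina and Passer subtends (Passer,((((Fagus,Glossina),((Streptococcus,Candida),Danio)),(Klebsiella,(Hylobates,Taxidea))),((Cavia,Puma),(Microtus,Raphanus)))) (13 taxa).
The MRCA of Glossina and Cuon is the root, subtending the entire tree (21 taxa).
The first is nested inside the second, so Glossina shares a more recent common ancestor with Passer.

Passer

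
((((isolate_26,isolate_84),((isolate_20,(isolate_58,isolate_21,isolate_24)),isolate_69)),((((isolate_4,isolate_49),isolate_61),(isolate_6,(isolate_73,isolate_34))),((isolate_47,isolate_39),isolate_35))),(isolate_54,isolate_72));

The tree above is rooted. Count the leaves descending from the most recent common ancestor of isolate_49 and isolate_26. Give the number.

The MRCA of isolate_49 and isolate_26 is the node subtending (((isolate_26,isolate_84),((isolate_20,(isolate_58,isolate_21,isolate_24)),isolate_69)),((((isolate_4,isolate_49),isolate_61),(isolate_6,(isolate_73,isolate_34))),((isolate_47,isolate_39),isolate_35))).
That clade contains 16 terminal taxa: isolate_20, isolate_21, isolate_24, isolate_26, isolate_34, isolate_35, isolate_39, isolate_4, isolate_47, isolate_49, isolate_58, isolate_6, isolate_61, isolate_69, isolate_73, isolate_84.

16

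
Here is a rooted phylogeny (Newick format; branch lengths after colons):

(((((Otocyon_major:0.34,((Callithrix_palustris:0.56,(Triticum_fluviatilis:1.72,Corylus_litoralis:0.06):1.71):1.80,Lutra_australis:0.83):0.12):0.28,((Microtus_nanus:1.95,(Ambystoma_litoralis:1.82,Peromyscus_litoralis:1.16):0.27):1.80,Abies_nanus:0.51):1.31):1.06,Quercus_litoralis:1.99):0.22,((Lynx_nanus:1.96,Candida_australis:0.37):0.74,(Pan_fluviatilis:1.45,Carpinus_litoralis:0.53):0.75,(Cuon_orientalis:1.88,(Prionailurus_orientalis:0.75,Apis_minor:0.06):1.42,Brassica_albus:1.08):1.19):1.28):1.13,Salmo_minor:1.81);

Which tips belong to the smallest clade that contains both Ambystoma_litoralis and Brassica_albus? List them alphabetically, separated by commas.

Tracing Ambystoma_litoralis: it sits inside (Ambystoma_litoralis,Peromyscus_litoralis).
Tracing Brassica_albus: it sits inside (Cuon_orientalis,(Prionailurus_orientalis,Apis_minor),Brassica_albus).
The smallest clade enclosing both is ((((Otocyon_major,((Callithrix_palustris,(Triticum_fluviatilis,Corylus_litoralis)),Lutra_australis)),((Microtus_nanus,(Ambystoma_litoralis,Peromyscus_litoralis)),Abies_nanus)),Quercus_litoralis),((Lynx_nanus,Candida_australis),(Pan_fluviatilis,Carpinus_litoralis),(Cuon_orientalis,(Prionailurus_orientalis,Apis_minor),Brassica_albus))); the answer is its 18 terminal taxa in alphabetical order.

Abies_nanus, Ambystoma_litoralis, Apis_minor, Brassica_albus, Callithrix_palustris, Candida_australis, Carpinus_litoralis, Corylus_litoralis, Cuon_orientalis, Lutra_australis, Lynx_nanus, Microtus_nanus, Otocyon_major, Pan_fluviatilis, Peromyscus_litoralis, Prionailurus_orientalis, Quercus_litoralis, Triticum_fluviatilis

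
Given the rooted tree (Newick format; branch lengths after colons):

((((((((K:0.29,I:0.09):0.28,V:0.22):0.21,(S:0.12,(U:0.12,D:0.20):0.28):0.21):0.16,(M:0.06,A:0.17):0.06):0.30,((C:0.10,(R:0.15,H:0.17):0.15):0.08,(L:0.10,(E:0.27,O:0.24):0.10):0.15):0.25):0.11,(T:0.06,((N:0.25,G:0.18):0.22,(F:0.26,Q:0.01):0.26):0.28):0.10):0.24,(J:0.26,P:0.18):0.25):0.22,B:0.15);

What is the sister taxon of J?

P

J attaches to the tree at the node subtending (J,P).
The other lineage descending from that same node — the sister group — is the single tip P.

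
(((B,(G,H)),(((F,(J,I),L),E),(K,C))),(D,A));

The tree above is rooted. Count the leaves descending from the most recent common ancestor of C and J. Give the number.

The MRCA of C and J is the node subtending (((F,(J,I),L),E),(K,C)).
That clade contains 7 terminal taxa: C, E, F, I, J, K, L.

7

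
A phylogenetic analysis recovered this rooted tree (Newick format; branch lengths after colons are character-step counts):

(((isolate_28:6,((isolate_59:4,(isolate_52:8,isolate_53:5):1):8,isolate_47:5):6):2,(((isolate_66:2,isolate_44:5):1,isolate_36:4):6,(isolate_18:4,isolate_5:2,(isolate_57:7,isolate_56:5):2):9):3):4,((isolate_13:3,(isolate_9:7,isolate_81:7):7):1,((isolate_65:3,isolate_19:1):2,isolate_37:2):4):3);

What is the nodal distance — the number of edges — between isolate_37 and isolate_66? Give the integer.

The MRCA of isolate_37 and isolate_66 is the root of the tree.
From isolate_37 up to that node: 3 branches. From isolate_66 up to the same node: 5 branches. Total: 3 + 5 = 8.

8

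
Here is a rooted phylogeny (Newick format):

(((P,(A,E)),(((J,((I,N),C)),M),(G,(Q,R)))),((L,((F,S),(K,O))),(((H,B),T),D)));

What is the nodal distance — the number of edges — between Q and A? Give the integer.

The MRCA of Q and A is the node subtending ((P,(A,E)),(((J,((I,N),C)),M),(G,(Q,R)))).
From Q up to that node: 4 branches. From A up to the same node: 3 branches. Total: 4 + 3 = 7.

7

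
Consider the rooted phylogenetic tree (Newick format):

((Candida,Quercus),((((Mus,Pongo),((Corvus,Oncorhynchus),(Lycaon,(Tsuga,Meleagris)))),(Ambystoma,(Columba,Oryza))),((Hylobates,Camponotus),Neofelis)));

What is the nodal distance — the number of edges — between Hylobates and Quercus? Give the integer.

The MRCA of Hylobates and Quercus is the root of the tree.
From Hylobates up to that node: 4 branches. From Quercus up to the same node: 2 branches. Total: 4 + 2 = 6.

6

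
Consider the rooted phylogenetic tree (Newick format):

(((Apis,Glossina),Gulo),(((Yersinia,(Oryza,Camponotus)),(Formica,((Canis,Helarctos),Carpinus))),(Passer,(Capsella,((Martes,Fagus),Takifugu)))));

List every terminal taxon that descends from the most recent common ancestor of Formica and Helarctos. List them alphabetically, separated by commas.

Tracing Formica: it sits inside (Formica,((Canis,Helarctos),Carpinus)).
Tracing Helarctos: it sits inside (Canis,Helarctos).
The smallest clade enclosing both is (Formica,((Canis,Helarctos),Carpinus)); the answer is its 4 terminal taxa in alphabetical order.

Canis, Carpinus, Formica, Helarctos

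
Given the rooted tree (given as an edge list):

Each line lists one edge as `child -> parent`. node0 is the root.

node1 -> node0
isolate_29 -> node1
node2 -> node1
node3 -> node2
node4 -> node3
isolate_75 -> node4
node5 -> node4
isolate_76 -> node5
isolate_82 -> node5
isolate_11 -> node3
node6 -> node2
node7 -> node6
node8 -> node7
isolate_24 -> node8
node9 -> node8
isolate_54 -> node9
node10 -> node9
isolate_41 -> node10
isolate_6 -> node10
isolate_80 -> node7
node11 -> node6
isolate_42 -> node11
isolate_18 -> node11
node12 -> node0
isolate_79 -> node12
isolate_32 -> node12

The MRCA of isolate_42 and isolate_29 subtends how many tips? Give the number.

12

The MRCA of isolate_42 and isolate_29 is the node subtending (isolate_29,(((isolate_75,(isolate_76,isolate_82)),isolate_11),(((isolate_24,(isolate_54,(isolate_41,isolate_6))),isolate_80),(isolate_42,isolate_18)))).
That clade contains 12 terminal taxa: isolate_11, isolate_18, isolate_24, isolate_29, isolate_41, isolate_42, isolate_54, isolate_6, isolate_75, isolate_76, isolate_80, isolate_82.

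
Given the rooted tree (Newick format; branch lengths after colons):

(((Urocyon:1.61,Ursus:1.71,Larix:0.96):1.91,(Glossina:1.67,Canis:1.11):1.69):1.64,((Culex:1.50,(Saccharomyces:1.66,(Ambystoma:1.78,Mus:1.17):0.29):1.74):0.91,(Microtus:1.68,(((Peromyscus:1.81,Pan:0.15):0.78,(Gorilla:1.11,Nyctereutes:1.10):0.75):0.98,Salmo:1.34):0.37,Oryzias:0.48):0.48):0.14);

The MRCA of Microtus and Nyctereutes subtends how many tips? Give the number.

The MRCA of Microtus and Nyctereutes is the node subtending (Microtus,(((Peromyscus,Pan),(Gorilla,Nyctereutes)),Salmo),Oryzias).
That clade contains 7 terminal taxa: Gorilla, Microtus, Nyctereutes, Oryzias, Pan, Peromyscus, Salmo.

7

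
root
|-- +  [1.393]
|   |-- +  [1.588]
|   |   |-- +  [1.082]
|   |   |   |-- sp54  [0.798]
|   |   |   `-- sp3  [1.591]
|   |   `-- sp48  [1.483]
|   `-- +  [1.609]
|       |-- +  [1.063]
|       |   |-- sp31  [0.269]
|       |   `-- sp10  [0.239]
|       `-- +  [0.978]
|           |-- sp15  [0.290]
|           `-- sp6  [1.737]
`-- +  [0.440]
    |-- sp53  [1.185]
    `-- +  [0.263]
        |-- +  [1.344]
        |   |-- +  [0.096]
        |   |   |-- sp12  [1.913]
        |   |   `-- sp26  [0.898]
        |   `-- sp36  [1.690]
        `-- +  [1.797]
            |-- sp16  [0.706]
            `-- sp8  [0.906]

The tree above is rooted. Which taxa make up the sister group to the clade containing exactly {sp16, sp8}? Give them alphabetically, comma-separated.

sp12, sp26, sp36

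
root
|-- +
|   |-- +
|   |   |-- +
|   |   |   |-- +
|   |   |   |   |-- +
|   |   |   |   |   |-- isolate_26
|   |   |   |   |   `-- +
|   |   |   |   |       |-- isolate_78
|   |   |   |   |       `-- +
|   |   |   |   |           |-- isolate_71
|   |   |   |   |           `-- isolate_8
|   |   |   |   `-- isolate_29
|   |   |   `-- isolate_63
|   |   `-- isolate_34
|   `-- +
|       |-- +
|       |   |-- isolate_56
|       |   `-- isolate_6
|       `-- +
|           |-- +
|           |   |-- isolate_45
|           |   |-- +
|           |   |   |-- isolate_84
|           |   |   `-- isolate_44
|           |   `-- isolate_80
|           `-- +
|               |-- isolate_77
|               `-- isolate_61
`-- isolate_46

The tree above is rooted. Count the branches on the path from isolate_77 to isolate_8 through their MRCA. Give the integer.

11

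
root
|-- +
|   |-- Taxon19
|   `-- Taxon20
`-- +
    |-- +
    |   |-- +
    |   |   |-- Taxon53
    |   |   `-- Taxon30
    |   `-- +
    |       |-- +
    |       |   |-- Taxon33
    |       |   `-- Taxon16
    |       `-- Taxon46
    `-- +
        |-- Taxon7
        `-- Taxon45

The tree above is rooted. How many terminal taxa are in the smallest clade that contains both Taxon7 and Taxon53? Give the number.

7

The MRCA of Taxon7 and Taxon53 is the node subtending (((Taxon53,Taxon30),((Taxon33,Taxon16),Taxon46)),(Taxon7,Taxon45)).
That clade contains 7 terminal taxa: Taxon16, Taxon30, Taxon33, Taxon45, Taxon46, Taxon53, Taxon7.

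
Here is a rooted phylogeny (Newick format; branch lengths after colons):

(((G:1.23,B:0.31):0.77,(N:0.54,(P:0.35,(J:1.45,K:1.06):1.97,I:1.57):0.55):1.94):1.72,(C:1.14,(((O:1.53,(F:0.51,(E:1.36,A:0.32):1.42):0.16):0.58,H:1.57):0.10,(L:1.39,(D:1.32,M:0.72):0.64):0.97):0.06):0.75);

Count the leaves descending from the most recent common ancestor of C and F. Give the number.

The MRCA of C and F is the node subtending (C,(((O,(F,(E,A))),H),(L,(D,M)))).
That clade contains 9 terminal taxa: A, C, D, E, F, H, L, M, O.

9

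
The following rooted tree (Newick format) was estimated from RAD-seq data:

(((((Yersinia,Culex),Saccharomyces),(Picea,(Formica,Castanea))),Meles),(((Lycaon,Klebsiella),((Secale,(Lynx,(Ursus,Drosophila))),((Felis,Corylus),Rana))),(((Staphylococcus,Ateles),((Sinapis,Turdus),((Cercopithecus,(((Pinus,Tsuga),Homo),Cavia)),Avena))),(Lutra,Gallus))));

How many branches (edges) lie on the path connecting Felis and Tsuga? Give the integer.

14

The MRCA of Felis and Tsuga is the node subtending (((Lycaon,Klebsiella),((Secale,(Lynx,(Ursus,Drosophila))),((Felis,Corylus),Rana))),(((Staphylococcus,Ateles),((Sinapis,Turdus),((Cercopithecus,(((Pinus,Tsuga),Homo),Cavia)),Avena))),(Lutra,Gallus))).
From Felis up to that node: 5 branches. From Tsuga up to the same node: 9 branches. Total: 5 + 9 = 14.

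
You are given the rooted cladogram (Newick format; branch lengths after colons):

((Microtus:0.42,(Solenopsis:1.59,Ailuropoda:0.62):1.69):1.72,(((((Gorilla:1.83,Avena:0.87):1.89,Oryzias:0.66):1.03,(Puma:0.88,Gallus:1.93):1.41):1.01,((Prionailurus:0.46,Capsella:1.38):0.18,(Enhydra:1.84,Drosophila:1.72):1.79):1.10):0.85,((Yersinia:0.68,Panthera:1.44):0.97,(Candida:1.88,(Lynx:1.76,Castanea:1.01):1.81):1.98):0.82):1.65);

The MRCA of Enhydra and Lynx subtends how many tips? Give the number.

14

The MRCA of Enhydra and Lynx is the node subtending (((((Gorilla,Avena),Oryzias),(Puma,Gallus)),((Prionailurus,Capsella),(Enhydra,Drosophila))),((Yersinia,Panthera),(Candida,(Lynx,Castanea)))).
That clade contains 14 terminal taxa: Avena, Candida, Capsella, Castanea, Drosophila, Enhydra, Gallus, Gorilla, Lynx, Oryzias, Panthera, Prionailurus, Puma, Yersinia.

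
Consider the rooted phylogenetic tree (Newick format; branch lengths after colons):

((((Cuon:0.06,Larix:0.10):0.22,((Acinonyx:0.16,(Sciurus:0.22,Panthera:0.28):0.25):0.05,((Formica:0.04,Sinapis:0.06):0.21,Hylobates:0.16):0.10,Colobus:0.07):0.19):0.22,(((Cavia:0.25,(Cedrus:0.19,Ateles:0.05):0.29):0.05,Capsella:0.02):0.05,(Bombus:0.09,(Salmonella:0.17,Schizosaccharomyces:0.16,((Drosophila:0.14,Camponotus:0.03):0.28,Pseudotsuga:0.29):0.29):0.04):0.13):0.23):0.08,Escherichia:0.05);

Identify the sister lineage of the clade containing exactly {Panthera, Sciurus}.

Acinonyx

The clade containing exactly {Panthera, Sciurus} attaches to the tree at the node subtending (Acinonyx,(Sciurus,Panthera)).
The other lineage descending from that same node — the sister group — is the single tip Acinonyx.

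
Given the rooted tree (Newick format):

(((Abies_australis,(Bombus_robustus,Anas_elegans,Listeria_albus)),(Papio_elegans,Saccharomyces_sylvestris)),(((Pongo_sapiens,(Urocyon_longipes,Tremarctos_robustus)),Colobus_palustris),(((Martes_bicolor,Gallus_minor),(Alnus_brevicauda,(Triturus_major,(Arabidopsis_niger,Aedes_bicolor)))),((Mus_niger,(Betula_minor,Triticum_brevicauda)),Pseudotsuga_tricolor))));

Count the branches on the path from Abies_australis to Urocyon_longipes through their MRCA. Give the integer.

The MRCA of Abies_australis and Urocyon_longipes is the root of the tree.
From Abies_australis up to that node: 3 branches. From Urocyon_longipes up to the same node: 5 branches. Total: 3 + 5 = 8.

8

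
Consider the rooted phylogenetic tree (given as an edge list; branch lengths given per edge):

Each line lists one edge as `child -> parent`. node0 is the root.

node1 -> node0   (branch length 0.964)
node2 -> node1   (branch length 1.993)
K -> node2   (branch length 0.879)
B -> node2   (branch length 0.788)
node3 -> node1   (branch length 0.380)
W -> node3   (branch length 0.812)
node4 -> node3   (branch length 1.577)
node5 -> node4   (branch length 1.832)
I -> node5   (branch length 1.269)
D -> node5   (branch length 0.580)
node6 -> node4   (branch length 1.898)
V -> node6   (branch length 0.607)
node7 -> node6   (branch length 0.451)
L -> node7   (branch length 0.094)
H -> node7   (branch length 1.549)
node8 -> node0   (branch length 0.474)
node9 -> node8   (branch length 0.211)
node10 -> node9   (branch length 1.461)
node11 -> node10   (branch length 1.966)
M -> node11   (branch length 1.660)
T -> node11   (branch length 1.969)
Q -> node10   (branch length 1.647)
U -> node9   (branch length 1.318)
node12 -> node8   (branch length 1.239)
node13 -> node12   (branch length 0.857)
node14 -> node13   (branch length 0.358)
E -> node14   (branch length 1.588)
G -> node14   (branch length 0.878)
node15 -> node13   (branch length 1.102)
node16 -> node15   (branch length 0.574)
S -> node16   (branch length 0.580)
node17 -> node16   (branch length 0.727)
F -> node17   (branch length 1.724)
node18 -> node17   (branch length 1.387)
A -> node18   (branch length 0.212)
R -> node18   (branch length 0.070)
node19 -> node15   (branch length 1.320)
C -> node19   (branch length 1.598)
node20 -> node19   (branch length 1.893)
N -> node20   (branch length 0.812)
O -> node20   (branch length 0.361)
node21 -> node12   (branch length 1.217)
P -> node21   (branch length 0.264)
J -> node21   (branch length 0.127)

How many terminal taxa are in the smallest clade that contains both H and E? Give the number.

The MRCA of H and E is the root, so the clade is the entire tree.
That clade contains 23 terminal taxa: A, B, C, D, E, F, G, H, I, J, K, L, M, N, O, P, Q, R, S, T, U, V, W.

23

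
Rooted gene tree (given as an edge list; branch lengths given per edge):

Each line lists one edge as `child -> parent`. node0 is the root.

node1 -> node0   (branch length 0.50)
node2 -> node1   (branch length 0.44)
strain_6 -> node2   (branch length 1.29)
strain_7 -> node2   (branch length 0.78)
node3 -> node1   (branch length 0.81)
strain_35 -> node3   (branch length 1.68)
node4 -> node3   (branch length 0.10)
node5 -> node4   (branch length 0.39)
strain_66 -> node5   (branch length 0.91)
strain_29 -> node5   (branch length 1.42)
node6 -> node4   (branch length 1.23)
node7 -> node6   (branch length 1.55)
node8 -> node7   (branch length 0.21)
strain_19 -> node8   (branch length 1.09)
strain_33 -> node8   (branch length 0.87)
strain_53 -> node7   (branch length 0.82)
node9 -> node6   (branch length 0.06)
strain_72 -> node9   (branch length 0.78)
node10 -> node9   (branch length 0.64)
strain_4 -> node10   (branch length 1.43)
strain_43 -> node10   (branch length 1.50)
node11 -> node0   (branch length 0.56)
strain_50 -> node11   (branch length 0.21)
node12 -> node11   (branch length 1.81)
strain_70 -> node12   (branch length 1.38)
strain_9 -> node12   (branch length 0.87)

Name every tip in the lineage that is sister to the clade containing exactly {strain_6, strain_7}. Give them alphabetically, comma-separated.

The clade containing exactly {strain_6, strain_7} attaches to the tree at the node subtending ((strain_6,strain_7),(strain_35,((strain_66,strain_29),(((strain_19,strain_33),strain_53),(strain_72,(strain_4,strain_43)))))).
The other lineage descending from that same node — the sister group — is (strain_35,((strain_66,strain_29),(((strain_19,strain_33),strain_53),(strain_72,(strain_4,strain_43))))); its 9 tips in alphabetical order are the answer.

strain_19, strain_29, strain_33, strain_35, strain_4, strain_43, strain_53, strain_66, strain_72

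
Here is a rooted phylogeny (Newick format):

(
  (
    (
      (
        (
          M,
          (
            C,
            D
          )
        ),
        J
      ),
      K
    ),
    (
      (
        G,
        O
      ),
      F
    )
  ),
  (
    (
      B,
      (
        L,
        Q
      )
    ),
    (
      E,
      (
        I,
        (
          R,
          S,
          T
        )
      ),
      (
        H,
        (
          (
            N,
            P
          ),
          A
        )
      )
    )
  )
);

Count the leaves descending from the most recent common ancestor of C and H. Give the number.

20

The MRCA of C and H is the root, so the clade is the entire tree.
That clade contains 20 terminal taxa: A, B, C, D, E, F, G, H, I, J, K, L, M, N, O, P, Q, R, S, T.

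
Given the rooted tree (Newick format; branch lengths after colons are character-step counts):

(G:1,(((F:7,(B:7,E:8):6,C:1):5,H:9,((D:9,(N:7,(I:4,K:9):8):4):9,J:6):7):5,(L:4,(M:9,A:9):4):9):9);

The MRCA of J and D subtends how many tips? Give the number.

The MRCA of J and D is the node subtending ((D,(N,(I,K))),J).
That clade contains 5 terminal taxa: D, I, J, K, N.

5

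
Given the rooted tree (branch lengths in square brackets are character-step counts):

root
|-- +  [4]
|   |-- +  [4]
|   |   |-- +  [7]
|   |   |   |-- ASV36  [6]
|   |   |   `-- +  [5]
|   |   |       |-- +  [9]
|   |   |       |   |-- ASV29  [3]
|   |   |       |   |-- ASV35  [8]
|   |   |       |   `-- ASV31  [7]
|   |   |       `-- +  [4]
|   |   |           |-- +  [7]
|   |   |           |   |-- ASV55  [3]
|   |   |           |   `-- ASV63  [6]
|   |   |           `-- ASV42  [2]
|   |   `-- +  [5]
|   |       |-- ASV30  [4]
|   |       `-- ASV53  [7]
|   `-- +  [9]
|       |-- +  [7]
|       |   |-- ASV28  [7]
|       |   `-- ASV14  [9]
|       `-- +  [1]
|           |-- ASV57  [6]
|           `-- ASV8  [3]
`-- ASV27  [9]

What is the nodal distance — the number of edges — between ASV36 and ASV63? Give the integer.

The MRCA of ASV36 and ASV63 is the node subtending (ASV36,((ASV29,ASV35,ASV31),((ASV55,ASV63),ASV42))).
From ASV36 up to that node: 1 branch. From ASV63 up to the same node: 4 branches. Total: 1 + 4 = 5.

5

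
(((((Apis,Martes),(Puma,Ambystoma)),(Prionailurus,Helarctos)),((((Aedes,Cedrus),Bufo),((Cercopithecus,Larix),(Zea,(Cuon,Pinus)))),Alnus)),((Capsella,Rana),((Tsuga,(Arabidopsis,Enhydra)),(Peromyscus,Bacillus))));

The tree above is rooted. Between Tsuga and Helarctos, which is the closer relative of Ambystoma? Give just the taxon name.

The MRCA of Ambystoma and Helarctos subtends (((Apis,Martes),(Puma,Ambystoma)),(Prionailurus,Helarctos)) (6 taxa).
The MRCA of Ambystoma and Tsuga is the root, subtending the entire tree (22 taxa).
The first is nested inside the second, so Ambystoma shares a more recent common ancestor with Helarctos.

Helarctos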